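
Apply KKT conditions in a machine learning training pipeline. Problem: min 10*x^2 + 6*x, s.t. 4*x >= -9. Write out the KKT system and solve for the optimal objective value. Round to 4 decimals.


Step 1: Try lambda = 0 (constraint inactive).
Stationarity: 2*10*x + 6 = 0
x* = -6/(2*10) = -0.3
Check constraint: 4*-0.3 = -1.2 >= -9 -- satisfied.
Step 2: Compute optimal value.
f(x*) = 10*(-0.3)^2 + 6*(-0.3) = -0.9


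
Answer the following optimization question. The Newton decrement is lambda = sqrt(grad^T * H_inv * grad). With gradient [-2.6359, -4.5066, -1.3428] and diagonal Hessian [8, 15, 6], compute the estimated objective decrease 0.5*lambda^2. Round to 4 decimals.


Step 1: H is diagonal, so H^(-1) * g = [-0.3295, -0.3004, -0.2238].
Step 2: g^T H^(-1) g = sum_i g_i^2 / H_ii
  = (-2.6359)^2/8 + (-4.5066)^2/15 + (-1.3428)^2/6
  = 0.8685 + 1.354 + 0.3005 = 2.523
Step 3: Objective decrease = 0.5 * g^T H^(-1) g = 1.2615


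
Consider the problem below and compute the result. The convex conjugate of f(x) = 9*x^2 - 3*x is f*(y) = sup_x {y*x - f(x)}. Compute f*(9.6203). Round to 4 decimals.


f*(y) = sup_x {y*x - a*x^2 - b*x} = sup_x {(y-b)*x - a*x^2}
FOC: (y - b) - 2a*x = 0 => x* = (y - b)/(2a)
x* = (9.6203 + 3)/(2*9) = 0.7011
f*(9.6203) = (y-b)^2/(4a) = (9.6203 + 3)^2/(4*9)
= 159.272/36 = 4.4242


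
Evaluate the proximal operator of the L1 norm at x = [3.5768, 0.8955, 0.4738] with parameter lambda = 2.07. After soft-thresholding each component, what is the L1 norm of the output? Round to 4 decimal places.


Soft-thresholding with lambda = 2.07:
prox(3.5768) = sign(3.5768)*max(|3.5768| - 2.07, 0) = 1.5068
prox(0.8955) = sign(0.8955)*max(|0.8955| - 2.07, 0) = 0.0
prox(0.4738) = sign(0.4738)*max(|0.4738| - 2.07, 0) = 0.0
prox(x) = [1.5068, 0.0, 0.0]
||prox(x)||_1 = 1.5068 + 0.0 + 0.0 = 1.5068


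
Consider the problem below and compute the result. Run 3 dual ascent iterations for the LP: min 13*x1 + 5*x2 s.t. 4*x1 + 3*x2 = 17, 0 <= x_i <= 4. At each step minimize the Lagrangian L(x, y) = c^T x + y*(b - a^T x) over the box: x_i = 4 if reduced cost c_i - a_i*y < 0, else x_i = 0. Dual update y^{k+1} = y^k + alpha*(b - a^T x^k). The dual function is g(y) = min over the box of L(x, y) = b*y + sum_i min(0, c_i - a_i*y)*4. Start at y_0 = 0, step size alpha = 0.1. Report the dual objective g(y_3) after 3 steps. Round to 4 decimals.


Dual ascent for LP: min 13*x1 + 5*x2, 4*x1 + 3*x2 = 17, 0 <= x_i <= 4
Step 1: y^k = 0.0, reduced costs: (13.0, 5.0)
  x^k = (0.0, 0.0), subgradient = b - a^T x = 17.0
  y^{k+1} = 0.0 + 0.1*17.0 = 1.7
Step 2: y^k = 1.7, reduced costs: (6.2, -0.1)
  x^k = (0.0, 4.0), subgradient = b - a^T x = 5.0
  y^{k+1} = 1.7 + 0.1*5.0 = 2.2
Step 3: y^k = 2.2, reduced costs: (4.2, -1.6)
  x^k = (0.0, 4.0), subgradient = b - a^T x = 5.0
  y^{k+1} = 2.2 + 0.1*5.0 = 2.7
Dual objective at y_3 = 2.7: reduced costs (2.2, -3.1), box minimizer x = (0.0, 4.0)
g(y_3) = b*y + (c1 - a1*y)*x1 + (c2 - a2*y)*x2 = 17*2.7 + 2.2*0.0 + (-3.1)*4.0 = 45.9 + 0.0 - 12.4 = 33.5


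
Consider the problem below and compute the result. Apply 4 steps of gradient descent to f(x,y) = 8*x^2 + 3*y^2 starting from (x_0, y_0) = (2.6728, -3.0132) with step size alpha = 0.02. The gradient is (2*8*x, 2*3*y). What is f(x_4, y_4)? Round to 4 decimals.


Gradient descent on f(x,y) = 8*x^2 + 3*y^2.
Starting point: (2.6728, -3.0132), alpha = 0.02
Step 1: grad_x = 2*8*2.6728 = 42.7648, grad_y = 2*3*-3.0132 = -18.0792
  x_1 = 2.6728 - 0.02*42.7648 = 1.8175
  y_1 = -3.0132 - 0.02*-18.0792 = -2.6516
Step 2: grad_x = 2*8*1.8175 = 29.0801, grad_y = 2*3*-2.6516 = -15.9097
  x_2 = 1.8175 - 0.02*29.0801 = 1.2359
  y_2 = -2.6516 - 0.02*-15.9097 = -2.3334
Step 3: grad_x = 2*8*1.2359 = 19.7744, grad_y = 2*3*-2.3334 = -14.0005
  x_3 = 1.2359 - 0.02*19.7744 = 0.8404
  y_3 = -2.3334 - 0.02*-14.0005 = -2.0534
Step 4: grad_x = 2*8*0.8404 = 13.4466, grad_y = 2*3*-2.0534 = -12.3205
  x_4 = 0.8404 - 0.02*13.4466 = 0.5715
  y_4 = -2.0534 - 0.02*-12.3205 = -1.807
f(0.5715, -1.807) = 8*0.5715^2 + 3*(-1.807)^2 = 12.4085


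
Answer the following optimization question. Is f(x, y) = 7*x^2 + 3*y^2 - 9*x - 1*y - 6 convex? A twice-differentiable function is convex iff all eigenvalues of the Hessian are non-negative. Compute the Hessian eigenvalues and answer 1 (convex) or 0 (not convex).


The Hessian of f(x,y) = 7*x^2 + 3*y^2 - 9*x - 1*y - 6 is:
H = [[14, 0], [0, 6]]
Trace = 14 + 6 = 20
Determinant = 14*6 - (0)^2 = 84
Discriminant = (20)^2 - 4*84 = 64.0
Eigenvalues: lambda_1 = 6.0, lambda_2 = 14.0
The function is convex.

1


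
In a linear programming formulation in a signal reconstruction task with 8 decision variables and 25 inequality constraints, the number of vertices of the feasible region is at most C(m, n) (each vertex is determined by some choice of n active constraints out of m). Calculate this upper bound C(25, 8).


Each vertex corresponds to some choice of n active constraints out of m, so the number of vertices is at most C(m, n) = m! / (n!(m-n)!).
m = 25, n = 8
Numerator: 25 * 24 * 23 * 22 * 21 * 20 * 19 * 18
Denominator: 8! = 40320
C(25, 8) = 1081575


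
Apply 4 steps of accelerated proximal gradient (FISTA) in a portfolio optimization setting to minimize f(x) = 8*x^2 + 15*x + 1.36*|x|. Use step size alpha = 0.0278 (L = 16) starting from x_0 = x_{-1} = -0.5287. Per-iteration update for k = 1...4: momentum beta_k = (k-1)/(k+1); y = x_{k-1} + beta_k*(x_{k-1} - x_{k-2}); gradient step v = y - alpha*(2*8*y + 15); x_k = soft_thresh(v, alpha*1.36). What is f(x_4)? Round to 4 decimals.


FISTA on f(x) = 8*x^2 + 15*x + 1.36*|x|
L = 16, alpha = 0.0278
Iteration 1: beta = 0.0, y = -0.5287 + 0.0*(-0.5287 + 0.5287) = -0.5287
  grad(y) = 6.5408, v = y - alpha*grad = -0.7105
  prox(v) = soft_thresh(-0.7105, 0.0378) = -0.6727
Iteration 2: beta = 0.3333, y = -0.6727 + 0.3333*(-0.6727 + 0.5287) = -0.7207
  grad(y) = 3.4682, v = y - alpha*grad = -0.8172
  prox(v) = soft_thresh(-0.8172, 0.0378) = -0.7793
Iteration 3: beta = 0.5, y = -0.7793 + 0.5*(-0.7793 + 0.6727) = -0.8327
  grad(y) = 1.6776, v = y - alpha*grad = -0.8793
  prox(v) = soft_thresh(-0.8793, 0.0378) = -0.8415
Iteration 4: beta = 0.6, y = -0.8415 + 0.6*(-0.8415 + 0.7793) = -0.8788
  grad(y) = 0.9398, v = y - alpha*grad = -0.9049
  prox(v) = soft_thresh(-0.9049, 0.0378) = -0.8671
f(x_4) = 8*(-0.8671)^2 + 15*(-0.8671) + 1.36*|-0.8671| = -5.8123


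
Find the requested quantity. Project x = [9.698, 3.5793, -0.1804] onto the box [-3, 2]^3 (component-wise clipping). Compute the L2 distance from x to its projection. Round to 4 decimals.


Project each component onto [-3, 2].
clip(9.698) = 2.0, clip(3.5793) = 2.0, clip(-0.1804) = -0.1804
Projection = [2.0, 2.0, -0.1804]
Squared diffs: [59.2592, 2.4942, 0.0]
Distance = sqrt(61.7534) = 7.8583


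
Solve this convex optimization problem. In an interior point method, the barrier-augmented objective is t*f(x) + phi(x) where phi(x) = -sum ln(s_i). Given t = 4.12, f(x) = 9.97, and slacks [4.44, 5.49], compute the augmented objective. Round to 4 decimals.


Step 1: Compute log-barrier.
ln values: [1.4907, 1.7029]
phi = -(1.4907 + 1.7029) = -3.1936
Step 2: Compute augmented objective.
t*f(x) = 4.12*9.97 = 41.0764
Total = 41.0764 - 3.1936 = 37.8828


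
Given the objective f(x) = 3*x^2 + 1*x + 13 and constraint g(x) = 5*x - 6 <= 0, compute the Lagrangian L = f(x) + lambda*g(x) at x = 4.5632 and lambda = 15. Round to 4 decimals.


Step 1: Evaluate f(x).
f(4.5632) = 3*4.5632^2 + 1*4.5632 + 13 = 80.0316
Step 2: Evaluate g(x).
g(4.5632) = 5*4.5632 - 6 = 16.816
Step 3: Compute Lagrangian.
L = 80.0316 + 15*16.816 = 332.2716


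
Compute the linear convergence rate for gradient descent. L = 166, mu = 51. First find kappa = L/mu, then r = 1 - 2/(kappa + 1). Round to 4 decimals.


Step 1: Compute the condition number.
kappa = L/mu = 166/51 = 3.2549
Step 2: Compute the convergence rate.
r = 1 - 2/(kappa + 1) = 1 - 2*mu/(L + mu) = (L - mu)/(L + mu) = 115/217 = 0.53


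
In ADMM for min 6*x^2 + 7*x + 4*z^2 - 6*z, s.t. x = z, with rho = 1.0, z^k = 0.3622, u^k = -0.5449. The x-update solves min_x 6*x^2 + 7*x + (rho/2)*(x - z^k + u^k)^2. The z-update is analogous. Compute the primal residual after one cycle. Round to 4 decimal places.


ADMM iteration with rho = 1.0, z^k = 0.3622, u^k = -0.5449
Step 1: x-update.
Minimize 6*x^2 + 7*x + (1.0/2)*(x - 0.3622 - 0.5449)^2
FOC: (2*6 + 1.0)*x = -7 + 1.0*(0.3622 + 0.5449)
x^{k+1} = -0.4687
Step 2: z-update.
Minimize 4*z^2 - 6*z + (1.0/2)*(-0.4687 - z - 0.5449)^2
FOC: (2*4 + 1.0)*z = 6 + 1.0*(-0.4687 - 0.5449)
z^{k+1} = 0.554
Step 3: u-update.
u^{k+1} = -0.5449 - 0.4687 - 0.554 = -1.5676
Step 4: Primal residual = |-0.4687 - 0.554| = 1.0227


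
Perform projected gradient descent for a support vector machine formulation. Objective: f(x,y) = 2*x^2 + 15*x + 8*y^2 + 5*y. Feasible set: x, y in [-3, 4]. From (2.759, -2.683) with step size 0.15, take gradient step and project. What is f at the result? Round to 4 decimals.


Step 1: Compute gradient at (2.759, -2.683).
grad_x = 2*2*2.759 + 15 = 26.036
grad_y = 2*8*-2.683 + 5 = -37.928
Step 2: Gradient step.
x_raw = 2.759 - 0.15*26.036 = -1.1464
y_raw = -2.683 - 0.15*-37.928 = 3.0062
Step 3: Project onto [-3, 4].
x_proj = clip(-1.1464) = -1.1464
y_proj = clip(3.0062) = 3.0062
Step 4: Evaluate f.
f(-1.1464, 3.0062) = 72.7614


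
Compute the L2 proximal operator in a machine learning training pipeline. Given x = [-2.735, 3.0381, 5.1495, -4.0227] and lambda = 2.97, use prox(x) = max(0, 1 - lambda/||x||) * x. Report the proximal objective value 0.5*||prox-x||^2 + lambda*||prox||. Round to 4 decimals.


Step 1: Compute ||x||.
||x|| = 7.7078
Step 2: Compute scaling factor.
scale = max(0, 1 - 2.97/7.7078) = 0.6147
Step 3: prox(x) = [-1.6811, 1.8674, 3.1653, -2.4727]
||prox(x)|| = 4.7378
Step 4: Proximal objective.
0.5*||prox-x||^2 = 4.4105
lambda*||prox|| = 14.0713
Total = 18.4816


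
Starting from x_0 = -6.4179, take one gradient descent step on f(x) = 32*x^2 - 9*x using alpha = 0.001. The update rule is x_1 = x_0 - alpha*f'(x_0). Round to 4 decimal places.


We compute the gradient at x_0 and apply the update.
f'(x) = 64*x - 9
f'(-6.4179) = 64*-6.4179 - 9 = -419.7456
x_1 = -6.4179 - 0.001*-419.7456 = -5.9982


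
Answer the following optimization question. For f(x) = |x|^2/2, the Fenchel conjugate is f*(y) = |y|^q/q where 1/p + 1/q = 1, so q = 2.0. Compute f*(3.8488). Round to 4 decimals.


The conjugate exponent q satisfies 1/p + 1/q = 1.
p = 2, so q = 2/(2 - 1) = 2.0
|y|^q = 3.8488^2.0 = 14.8133
f*(3.8488) = 14.8133 / 2.0 = 7.4066


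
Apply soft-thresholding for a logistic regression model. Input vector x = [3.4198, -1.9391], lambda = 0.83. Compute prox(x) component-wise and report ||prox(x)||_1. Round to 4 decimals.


Soft-thresholding with lambda = 0.83:
prox(3.4198) = sign(3.4198)*max(|3.4198| - 0.83, 0) = 2.5898
prox(-1.9391) = sign(-1.9391)*max(|-1.9391| - 0.83, 0) = -1.1091
prox(x) = [2.5898, -1.1091]
||prox(x)||_1 = 2.5898 + 1.1091 = 3.6989


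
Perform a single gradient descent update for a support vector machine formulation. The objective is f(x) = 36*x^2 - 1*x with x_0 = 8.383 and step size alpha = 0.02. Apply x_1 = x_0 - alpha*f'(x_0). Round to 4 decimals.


We compute the gradient at x_0 and apply the update.
f'(x) = 72*x - 1
f'(8.383) = 72*8.383 - 1 = 602.576
x_1 = 8.383 - 0.02*602.576 = -3.6685


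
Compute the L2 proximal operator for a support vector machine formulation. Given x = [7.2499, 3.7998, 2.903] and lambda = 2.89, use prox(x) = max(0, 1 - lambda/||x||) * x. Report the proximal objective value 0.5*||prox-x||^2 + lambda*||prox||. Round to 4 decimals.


Step 1: Compute ||x||.
||x|| = 8.6849
Step 2: Compute scaling factor.
scale = max(0, 1 - 2.89/8.6849) = 0.6672
Step 3: prox(x) = [4.8374, 2.5354, 1.937]
||prox(x)|| = 5.7949
Step 4: Proximal objective.
0.5*||prox-x||^2 = 4.1761
lambda*||prox|| = 16.7473
Total = 20.9232


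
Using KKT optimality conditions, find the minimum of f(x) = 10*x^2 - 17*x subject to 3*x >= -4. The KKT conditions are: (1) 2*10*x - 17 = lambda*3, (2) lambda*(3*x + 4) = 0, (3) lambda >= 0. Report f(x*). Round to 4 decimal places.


Step 1: Try lambda = 0 (constraint inactive).
Stationarity: 2*10*x - 17 = 0
x* = 17/(2*10) = 0.85
Check constraint: 3*0.85 = 2.55 >= -4 -- satisfied.
Step 2: Compute optimal value.
f(x*) = 10*0.85^2 - 17*0.85 = -7.225


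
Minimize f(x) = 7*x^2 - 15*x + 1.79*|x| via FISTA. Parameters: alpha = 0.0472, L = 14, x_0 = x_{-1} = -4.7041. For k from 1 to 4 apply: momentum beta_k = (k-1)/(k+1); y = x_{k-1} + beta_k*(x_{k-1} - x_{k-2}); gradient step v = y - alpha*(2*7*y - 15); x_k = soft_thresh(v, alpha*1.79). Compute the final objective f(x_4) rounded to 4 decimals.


FISTA on f(x) = 7*x^2 - 15*x + 1.79*|x|
L = 14, alpha = 0.0472
Iteration 1: beta = 0.0, y = -4.7041 + 0.0*(-4.7041 + 4.7041) = -4.7041
  grad(y) = -80.8574, v = y - alpha*grad = -0.8876
  prox(v) = soft_thresh(-0.8876, 0.0845) = -0.8031
Iteration 2: beta = 0.3333, y = -0.8031 + 0.3333*(-0.8031 + 4.7041) = 0.4972
  grad(y) = -8.0395, v = y - alpha*grad = 0.8766
  prox(v) = soft_thresh(0.8766, 0.0845) = 0.7922
Iteration 3: beta = 0.5, y = 0.7922 + 0.5*(0.7922 + 0.8031) = 1.5898
  grad(y) = 7.2572, v = y - alpha*grad = 1.2473
  prox(v) = soft_thresh(1.2473, 0.0845) = 1.1628
Iteration 4: beta = 0.6, y = 1.1628 + 0.6*(1.1628 - 0.7922) = 1.3851
  grad(y) = 4.392, v = y - alpha*grad = 1.1778
  prox(v) = soft_thresh(1.1778, 0.0845) = 1.0934
f(x_4) = 7*1.0934^2 - 15*1.0934 + 1.79*|1.0934| = -6.0752


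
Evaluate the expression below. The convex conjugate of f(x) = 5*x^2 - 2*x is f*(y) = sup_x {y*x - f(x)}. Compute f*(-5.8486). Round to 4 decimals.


f*(y) = sup_x {y*x - a*x^2 - b*x} = sup_x {(y-b)*x - a*x^2}
FOC: (y - b) - 2a*x = 0 => x* = (y - b)/(2a)
x* = (-5.8486 + 2)/(2*5) = -0.3849
f*(-5.8486) = (y-b)^2/(4a) = (-5.8486 + 2)^2/(4*5)
= 14.8117/20 = 0.7406


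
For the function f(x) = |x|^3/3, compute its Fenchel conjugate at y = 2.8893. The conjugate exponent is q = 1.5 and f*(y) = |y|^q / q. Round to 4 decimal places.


The conjugate exponent q satisfies 1/p + 1/q = 1.
p = 3, so q = 3/(3 - 1) = 1.5
|y|^q = 2.8893^1.5 = 4.9112
f*(2.8893) = 4.9112 / 1.5 = 3.2741


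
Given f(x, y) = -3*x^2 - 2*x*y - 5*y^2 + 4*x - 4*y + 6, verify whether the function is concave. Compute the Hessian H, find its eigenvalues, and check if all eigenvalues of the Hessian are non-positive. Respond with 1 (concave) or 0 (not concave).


The Hessian of f(x,y) = -3*x^2 - 2*x*y - 5*y^2 + 4*x - 4*y + 6 is:
H = [[-6, -2], [-2, -10]]
Trace = -6 - 10 = -16
Determinant = -6*-10 - (-2)^2 = 56
Discriminant = (-16)^2 - 4*56 = 32.0
Eigenvalues: lambda_1 = -10.8284, lambda_2 = -5.1716
The function is concave.

1


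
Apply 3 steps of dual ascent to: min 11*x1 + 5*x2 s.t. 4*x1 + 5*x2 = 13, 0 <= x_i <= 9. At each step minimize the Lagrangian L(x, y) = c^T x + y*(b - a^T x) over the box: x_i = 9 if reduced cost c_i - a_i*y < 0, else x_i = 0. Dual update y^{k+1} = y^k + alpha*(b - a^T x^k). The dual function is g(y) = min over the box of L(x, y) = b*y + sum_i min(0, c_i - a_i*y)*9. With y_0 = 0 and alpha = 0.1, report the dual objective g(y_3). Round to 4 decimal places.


Dual ascent for LP: min 11*x1 + 5*x2, 4*x1 + 5*x2 = 13, 0 <= x_i <= 9
Step 1: y^k = 0.0, reduced costs: (11.0, 5.0)
  x^k = (0.0, 0.0), subgradient = b - a^T x = 13.0
  y^{k+1} = 0.0 + 0.1*13.0 = 1.3
Step 2: y^k = 1.3, reduced costs: (5.8, -1.5)
  x^k = (0.0, 9.0), subgradient = b - a^T x = -32.0
  y^{k+1} = 1.3 + 0.1*-32.0 = -1.9
Step 3: y^k = -1.9, reduced costs: (18.6, 14.5)
  x^k = (0.0, 0.0), subgradient = b - a^T x = 13.0
  y^{k+1} = -1.9 + 0.1*13.0 = -0.6
Dual objective at y_3 = -0.6: reduced costs (13.4, 8.0), box minimizer x = (0.0, 0.0)
g(y_3) = b*y + (c1 - a1*y)*x1 + (c2 - a2*y)*x2 = 13*(-0.6) + 13.4*0.0 + 8.0*0.0 = -7.8 + 0.0 + 0.0 = -7.8


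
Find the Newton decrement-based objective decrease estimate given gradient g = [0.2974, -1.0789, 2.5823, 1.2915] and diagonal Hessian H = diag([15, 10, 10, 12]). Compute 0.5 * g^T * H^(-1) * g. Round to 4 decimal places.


Step 1: H is diagonal, so H^(-1) * g = [0.0198, -0.1079, 0.2582, 0.1076].
Step 2: g^T H^(-1) g = sum_i g_i^2 / H_ii
  = (0.2974)^2/15 + (-1.0789)^2/10 + (2.5823)^2/10 + (1.2915)^2/12
  = 0.0059 + 0.1164 + 0.6668 + 0.139 = 0.9281
Step 3: Objective decrease = 0.5 * g^T H^(-1) g = 0.4641


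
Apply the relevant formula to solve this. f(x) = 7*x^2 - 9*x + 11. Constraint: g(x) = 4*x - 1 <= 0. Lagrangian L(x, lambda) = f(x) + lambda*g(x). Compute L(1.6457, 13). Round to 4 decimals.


Step 1: Evaluate f(x).
f(1.6457) = 7*1.6457^2 - 9*1.6457 + 11 = 15.147
Step 2: Evaluate g(x).
g(1.6457) = 4*1.6457 - 1 = 5.5828
Step 3: Compute Lagrangian.
L = 15.147 + 13*5.5828 = 87.7234


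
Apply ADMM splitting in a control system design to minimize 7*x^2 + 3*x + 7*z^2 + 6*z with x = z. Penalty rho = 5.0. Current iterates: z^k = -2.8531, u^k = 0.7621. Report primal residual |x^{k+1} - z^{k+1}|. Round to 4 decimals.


ADMM iteration with rho = 5.0, z^k = -2.8531, u^k = 0.7621
Step 1: x-update.
Minimize 7*x^2 + 3*x + (5.0/2)*(x + 2.8531 + 0.7621)^2
FOC: (2*7 + 5.0)*x = -3 + 5.0*(-2.8531 - 0.7621)
x^{k+1} = -1.1093
Step 2: z-update.
Minimize 7*z^2 + 6*z + (5.0/2)*(-1.1093 - z + 0.7621)^2
FOC: (2*7 + 5.0)*z = -6 + 5.0*(-1.1093 + 0.7621)
z^{k+1} = -0.4071
Step 3: u-update.
u^{k+1} = 0.7621 - 1.1093 + 0.4071 = 0.06
Step 4: Primal residual = |-1.1093 + 0.4071| = 0.7021


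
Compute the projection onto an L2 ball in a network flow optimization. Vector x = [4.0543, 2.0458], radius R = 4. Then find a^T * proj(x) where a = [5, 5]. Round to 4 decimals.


Step 1: Compute ||x|| (intermediates to 6 decimals).
||x|| = sqrt(4.0543^2 + 2.0458^2) = 4.541216
Step 2: Project.
Since ||x|| > R, scale = R/||x|| = 4/4.541216 = 0.880821, proj(x) = scale * x
proj(x) = [3.571113, 1.801984]
Step 3: Dot product.
a^T * proj(x) = 5*3.571113 + 5*1.801984 = 26.8655


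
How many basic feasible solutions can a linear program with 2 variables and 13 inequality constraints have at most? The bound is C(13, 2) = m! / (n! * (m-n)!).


Each vertex corresponds to some choice of n active constraints out of m, so the number of vertices is at most C(m, n) = m! / (n!(m-n)!).
m = 13, n = 2
Numerator: 13 * 12
Denominator: 2! = 2
C(13, 2) = 78


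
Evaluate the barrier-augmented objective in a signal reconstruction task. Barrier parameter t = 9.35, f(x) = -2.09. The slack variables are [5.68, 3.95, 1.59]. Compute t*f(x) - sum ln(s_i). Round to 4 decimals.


Step 1: Compute log-barrier.
ln values: [1.737, 1.3737, 0.4637]
phi = -(1.737 + 1.3737 + 0.4637) = -3.5744
Step 2: Compute augmented objective.
t*f(x) = 9.35*-2.09 = -19.5415
Total = -19.5415 - 3.5744 = -23.1159


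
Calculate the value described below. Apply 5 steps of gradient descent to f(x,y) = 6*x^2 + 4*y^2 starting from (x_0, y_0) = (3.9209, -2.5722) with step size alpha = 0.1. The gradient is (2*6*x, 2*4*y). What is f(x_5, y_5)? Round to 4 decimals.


Gradient descent on f(x,y) = 6*x^2 + 4*y^2.
Starting point: (3.9209, -2.5722), alpha = 0.1
Step 1: grad_x = 2*6*3.9209 = 47.0508, grad_y = 2*4*-2.5722 = -20.5776
  x_1 = 3.9209 - 0.1*47.0508 = -0.7842
  y_1 = -2.5722 - 0.1*-20.5776 = -0.5144
Step 2: grad_x = 2*6*-0.7842 = -9.4102, grad_y = 2*4*-0.5144 = -4.1155
  x_2 = -0.7842 - 0.1*-9.4102 = 0.1568
  y_2 = -0.5144 - 0.1*-4.1155 = -0.1029
Step 3: grad_x = 2*6*0.1568 = 1.882, grad_y = 2*4*-0.1029 = -0.8231
  x_3 = 0.1568 - 0.1*1.882 = -0.0314
  y_3 = -0.1029 - 0.1*-0.8231 = -0.0206
Step 4: grad_x = 2*6*-0.0314 = -0.3764, grad_y = 2*4*-0.0206 = -0.1646
  x_4 = -0.0314 - 0.1*-0.3764 = 0.0063
  y_4 = -0.0206 - 0.1*-0.1646 = -0.0041
Step 5: grad_x = 2*6*0.0063 = 0.0753, grad_y = 2*4*-0.0041 = -0.0329
  x_5 = 0.0063 - 0.1*0.0753 = -0.0013
  y_5 = -0.0041 - 0.1*-0.0329 = -0.0008
f(-0.0013, -0.0008) = 6*(-0.0013)^2 + 4*(-0.0008)^2 = 0.0


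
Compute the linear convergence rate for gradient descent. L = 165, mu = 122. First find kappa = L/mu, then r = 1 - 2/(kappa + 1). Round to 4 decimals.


Step 1: Compute the condition number.
kappa = L/mu = 165/122 = 1.3525
Step 2: Compute the convergence rate.
r = 1 - 2/(kappa + 1) = 1 - 2*mu/(L + mu) = (L - mu)/(L + mu) = 43/287 = 0.1498


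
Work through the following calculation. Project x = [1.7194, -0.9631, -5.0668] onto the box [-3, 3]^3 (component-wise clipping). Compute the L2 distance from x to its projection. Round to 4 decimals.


Project each component onto [-3, 3].
clip(1.7194) = 1.7194, clip(-0.9631) = -0.9631, clip(-5.0668) = -3.0
Projection = [1.7194, -0.9631, -3.0]
Squared diffs: [0.0, 0.0, 4.2717]
Distance = sqrt(4.2717) = 2.0668


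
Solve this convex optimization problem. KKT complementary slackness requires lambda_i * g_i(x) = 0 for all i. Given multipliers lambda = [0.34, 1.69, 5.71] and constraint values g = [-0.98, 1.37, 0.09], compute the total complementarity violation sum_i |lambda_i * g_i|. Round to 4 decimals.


KKT complementary slackness check:
lambda_1 * g_1 = 0.34 * -0.98 = -0.3332
lambda_2 * g_2 = 1.69 * 1.37 = 2.3153
lambda_3 * g_3 = 5.71 * 0.09 = 0.5139
Total violation = 0.3332 + 2.3153 + 0.5139 = 3.1624


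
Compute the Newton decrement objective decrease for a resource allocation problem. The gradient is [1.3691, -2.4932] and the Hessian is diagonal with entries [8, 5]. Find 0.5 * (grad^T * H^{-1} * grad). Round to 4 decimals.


Step 1: H is diagonal, so H^(-1) * g = [0.1711, -0.4986].
Step 2: g^T H^(-1) g = sum_i g_i^2 / H_ii
  = (1.3691)^2/8 + (-2.4932)^2/5
  = 0.2343 + 1.2432 = 1.4775
Step 3: Objective decrease = 0.5 * g^T H^(-1) g = 0.7388


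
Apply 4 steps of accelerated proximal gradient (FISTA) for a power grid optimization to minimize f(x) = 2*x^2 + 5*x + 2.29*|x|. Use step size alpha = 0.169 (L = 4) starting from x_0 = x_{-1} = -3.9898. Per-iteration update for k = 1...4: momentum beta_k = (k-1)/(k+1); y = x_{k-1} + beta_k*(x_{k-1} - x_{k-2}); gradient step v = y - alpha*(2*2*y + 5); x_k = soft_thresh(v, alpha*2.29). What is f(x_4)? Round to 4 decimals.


FISTA on f(x) = 2*x^2 + 5*x + 2.29*|x|
L = 4, alpha = 0.169
Iteration 1: beta = 0.0, y = -3.9898 + 0.0*(-3.9898 + 3.9898) = -3.9898
  grad(y) = -10.9592, v = y - alpha*grad = -2.1377
  prox(v) = soft_thresh(-2.1377, 0.387) = -1.7507
Iteration 2: beta = 0.3333, y = -1.7507 + 0.3333*(-1.7507 + 3.9898) = -1.0043
  grad(y) = 0.9827, v = y - alpha*grad = -1.1704
  prox(v) = soft_thresh(-1.1704, 0.387) = -0.7834
Iteration 3: beta = 0.5, y = -0.7834 + 0.5*(-0.7834 + 1.7507) = -0.2997
  grad(y) = 3.801, v = y - alpha*grad = -0.9421
  prox(v) = soft_thresh(-0.9421, 0.387) = -0.5551
Iteration 4: beta = 0.6, y = -0.5551 + 0.6*(-0.5551 + 0.7834) = -0.4181
  grad(y) = 3.3275, v = y - alpha*grad = -0.9805
  prox(v) = soft_thresh(-0.9805, 0.387) = -0.5935
f(x_4) = 2*(-0.5935)^2 + 5*(-0.5935) + 2.29*|-0.5935| = -0.9039


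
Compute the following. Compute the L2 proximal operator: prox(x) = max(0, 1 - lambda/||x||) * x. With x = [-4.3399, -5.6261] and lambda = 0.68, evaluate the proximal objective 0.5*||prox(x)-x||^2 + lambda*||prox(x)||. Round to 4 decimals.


Step 1: Compute ||x||.
||x|| = 7.1055
Step 2: Compute scaling factor.
scale = max(0, 1 - 0.68/7.1055) = 0.9043
Step 3: prox(x) = [-3.9246, -5.0877]
||prox(x)|| = 6.4255
Step 4: Proximal objective.
0.5*||prox-x||^2 = 0.2312
lambda*||prox|| = 4.3693
Total = 4.6005


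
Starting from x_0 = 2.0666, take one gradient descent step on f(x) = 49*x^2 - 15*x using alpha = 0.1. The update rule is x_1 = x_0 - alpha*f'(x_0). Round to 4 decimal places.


We compute the gradient at x_0 and apply the update.
f'(x) = 98*x - 15
f'(2.0666) = 98*2.0666 - 15 = 187.5268
x_1 = 2.0666 - 0.1*187.5268 = -16.6861


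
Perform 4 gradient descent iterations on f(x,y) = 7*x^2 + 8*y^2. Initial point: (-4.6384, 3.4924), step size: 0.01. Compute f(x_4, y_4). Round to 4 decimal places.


Gradient descent on f(x,y) = 7*x^2 + 8*y^2.
Starting point: (-4.6384, 3.4924), alpha = 0.01
Step 1: grad_x = 2*7*-4.6384 = -64.9376, grad_y = 2*8*3.4924 = 55.8784
  x_1 = -4.6384 - 0.01*-64.9376 = -3.989
  y_1 = 3.4924 - 0.01*55.8784 = 2.9336
Step 2: grad_x = 2*7*-3.989 = -55.8463, grad_y = 2*8*2.9336 = 46.9379
  x_2 = -3.989 - 0.01*-55.8463 = -3.4306
  y_2 = 2.9336 - 0.01*46.9379 = 2.4642
Step 3: grad_x = 2*7*-3.4306 = -48.0278, grad_y = 2*8*2.4642 = 39.4278
  x_3 = -3.4306 - 0.01*-48.0278 = -2.9503
  y_3 = 2.4642 - 0.01*39.4278 = 2.07
Step 4: grad_x = 2*7*-2.9503 = -41.304, grad_y = 2*8*2.07 = 33.1194
  x_4 = -2.9503 - 0.01*-41.304 = -2.5372
  y_4 = 2.07 - 0.01*33.1194 = 1.7388
f(-2.5372, 1.7388) = 7*(-2.5372)^2 + 8*1.7388^2 = 69.2497


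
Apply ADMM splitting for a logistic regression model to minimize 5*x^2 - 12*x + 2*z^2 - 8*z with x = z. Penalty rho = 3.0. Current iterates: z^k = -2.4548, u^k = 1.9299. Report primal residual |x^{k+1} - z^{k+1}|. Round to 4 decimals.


ADMM iteration with rho = 3.0, z^k = -2.4548, u^k = 1.9299
Step 1: x-update.
Minimize 5*x^2 - 12*x + (3.0/2)*(x + 2.4548 + 1.9299)^2
FOC: (2*5 + 3.0)*x = 12 + 3.0*(-2.4548 - 1.9299)
x^{k+1} = -0.0888
Step 2: z-update.
Minimize 2*z^2 - 8*z + (3.0/2)*(-0.0888 - z + 1.9299)^2
FOC: (2*2 + 3.0)*z = 8 + 3.0*(-0.0888 + 1.9299)
z^{k+1} = 1.9319
Step 3: u-update.
u^{k+1} = 1.9299 - 0.0888 - 1.9319 = -0.0908
Step 4: Primal residual = |-0.0888 - 1.9319| = 2.0207


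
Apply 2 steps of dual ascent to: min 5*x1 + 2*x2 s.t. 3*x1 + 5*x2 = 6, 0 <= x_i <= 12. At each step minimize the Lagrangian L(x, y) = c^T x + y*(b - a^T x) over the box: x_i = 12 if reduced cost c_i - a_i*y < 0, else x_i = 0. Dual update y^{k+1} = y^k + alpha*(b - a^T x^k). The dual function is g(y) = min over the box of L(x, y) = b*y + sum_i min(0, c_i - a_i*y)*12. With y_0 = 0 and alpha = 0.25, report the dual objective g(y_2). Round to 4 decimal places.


Dual ascent for LP: min 5*x1 + 2*x2, 3*x1 + 5*x2 = 6, 0 <= x_i <= 12
Step 1: y^k = 0.0, reduced costs: (5.0, 2.0)
  x^k = (0.0, 0.0), subgradient = b - a^T x = 6.0
  y^{k+1} = 0.0 + 0.25*6.0 = 1.5
Step 2: y^k = 1.5, reduced costs: (0.5, -5.5)
  x^k = (0.0, 12.0), subgradient = b - a^T x = -54.0
  y^{k+1} = 1.5 + 0.25*-54.0 = -12.0
Dual objective at y_2 = -12.0: reduced costs (41.0, 62.0), box minimizer x = (0.0, 0.0)
g(y_2) = b*y + (c1 - a1*y)*x1 + (c2 - a2*y)*x2 = 6*(-12.0) + 41.0*0.0 + 62.0*0.0 = -72.0 + 0.0 + 0.0 = -72.0


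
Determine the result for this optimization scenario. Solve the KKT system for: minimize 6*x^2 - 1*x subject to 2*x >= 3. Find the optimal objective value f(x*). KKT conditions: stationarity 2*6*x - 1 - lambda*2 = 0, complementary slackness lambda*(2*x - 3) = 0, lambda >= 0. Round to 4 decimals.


Step 1: Try lambda = 0 (constraint inactive).
x_unc = 1/(2*6) = 0.0833
Check: 2*0.0833 = 0.1666 < 3 -- violated!
Step 2: Constraint must be active: 2*x = 3
x* = 3/2 = 1.5
lambda = (2*6*1.5 - 1)/2 = 8.5
Step 3: Compute optimal value.
f(x*) = 6*1.5^2 - 1*1.5 = 12.0


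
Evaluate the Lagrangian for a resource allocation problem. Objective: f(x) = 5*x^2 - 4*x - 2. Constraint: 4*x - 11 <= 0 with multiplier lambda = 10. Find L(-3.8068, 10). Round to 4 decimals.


Step 1: Evaluate f(x).
f(-3.8068) = 5*(-3.8068)^2 - 4*(-3.8068) - 2 = 85.6858
Step 2: Evaluate g(x).
g(-3.8068) = 4*-3.8068 - 11 = -26.2272
Step 3: Compute Lagrangian.
L = 85.6858 + 10*-26.2272 = -176.5862


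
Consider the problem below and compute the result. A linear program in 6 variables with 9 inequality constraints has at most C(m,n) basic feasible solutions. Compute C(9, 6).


Each vertex corresponds to some choice of n active constraints out of m, so the number of vertices is at most C(m, n) = m! / (n!(m-n)!).
m = 9, n = 6
Numerator: 9 * 8 * 7 * 6 * 5 * 4
Denominator: 6! = 720
C(9, 6) = 84


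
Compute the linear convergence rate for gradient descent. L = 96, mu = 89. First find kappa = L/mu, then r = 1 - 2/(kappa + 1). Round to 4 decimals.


Step 1: Compute the condition number.
kappa = L/mu = 96/89 = 1.0787
Step 2: Compute the convergence rate.
r = 1 - 2/(kappa + 1) = 1 - 2*mu/(L + mu) = (L - mu)/(L + mu) = 7/185 = 0.0378


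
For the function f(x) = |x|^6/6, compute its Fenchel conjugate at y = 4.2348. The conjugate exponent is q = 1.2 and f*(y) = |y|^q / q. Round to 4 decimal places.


The conjugate exponent q satisfies 1/p + 1/q = 1.
p = 6, so q = 6/(6 - 1) = 1.2
|y|^q = 4.2348^1.2 = 5.652
f*(4.2348) = 5.652 / 1.2 = 4.71


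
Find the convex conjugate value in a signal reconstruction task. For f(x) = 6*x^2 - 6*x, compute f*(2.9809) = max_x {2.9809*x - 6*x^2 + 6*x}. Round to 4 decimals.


f*(y) = sup_x {y*x - a*x^2 - b*x} = sup_x {(y-b)*x - a*x^2}
FOC: (y - b) - 2a*x = 0 => x* = (y - b)/(2a)
x* = (2.9809 + 6)/(2*6) = 0.7484
f*(2.9809) = (y-b)^2/(4a) = (2.9809 + 6)^2/(4*6)
= 80.6566/24 = 3.3607


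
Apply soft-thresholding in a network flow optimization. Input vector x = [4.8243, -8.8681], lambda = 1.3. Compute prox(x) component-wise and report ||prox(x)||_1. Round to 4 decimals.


Soft-thresholding with lambda = 1.3:
prox(4.8243) = sign(4.8243)*max(|4.8243| - 1.3, 0) = 3.5243
prox(-8.8681) = sign(-8.8681)*max(|-8.8681| - 1.3, 0) = -7.5681
prox(x) = [3.5243, -7.5681]
||prox(x)||_1 = 3.5243 + 7.5681 = 11.0924


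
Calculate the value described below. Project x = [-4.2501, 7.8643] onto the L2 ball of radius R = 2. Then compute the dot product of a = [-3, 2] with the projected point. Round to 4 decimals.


Step 1: Compute ||x|| (intermediates to 6 decimals).
||x|| = sqrt((-4.2501)^2 + 7.8643^2) = 8.939271
Step 2: Project.
Since ||x|| > R, scale = R/||x|| = 2/8.939271 = 0.223732, proj(x) = scale * x
proj(x) = [-0.950883, 1.759496]
Step 3: Dot product.
a^T * proj(x) = -3*(-0.950883) + 2*1.759496 = 6.3716


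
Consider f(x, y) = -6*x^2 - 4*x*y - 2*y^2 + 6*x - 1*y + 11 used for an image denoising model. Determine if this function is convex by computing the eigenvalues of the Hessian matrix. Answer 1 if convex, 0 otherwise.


The Hessian of f(x,y) = -6*x^2 - 4*x*y - 2*y^2 + 6*x - 1*y + 11 is:
H = [[-12, -4], [-4, -4]]
Trace = -12 - 4 = -16
Determinant = -12*-4 - (-4)^2 = 32
Discriminant = (-16)^2 - 4*32 = 128.0
Eigenvalues: lambda_1 = -13.6569, lambda_2 = -2.3431
The function is not convex.

0


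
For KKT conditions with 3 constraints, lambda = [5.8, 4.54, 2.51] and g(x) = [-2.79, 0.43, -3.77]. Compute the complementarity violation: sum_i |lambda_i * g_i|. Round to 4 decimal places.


KKT complementary slackness check:
lambda_1 * g_1 = 5.8 * -2.79 = -16.182
lambda_2 * g_2 = 4.54 * 0.43 = 1.9522
lambda_3 * g_3 = 2.51 * -3.77 = -9.4627
Total violation = 16.182 + 1.9522 + 9.4627 = 27.5969


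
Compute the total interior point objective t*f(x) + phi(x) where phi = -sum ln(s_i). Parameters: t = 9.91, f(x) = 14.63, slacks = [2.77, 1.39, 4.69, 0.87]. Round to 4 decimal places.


Step 1: Compute log-barrier.
ln values: [1.0188, 0.3293, 1.5454, -0.1393]
phi = -(1.0188 + 0.3293 + 1.5454 - 0.1393) = -2.7543
Step 2: Compute augmented objective.
t*f(x) = 9.91*14.63 = 144.9833
Total = 144.9833 - 2.7543 = 142.229


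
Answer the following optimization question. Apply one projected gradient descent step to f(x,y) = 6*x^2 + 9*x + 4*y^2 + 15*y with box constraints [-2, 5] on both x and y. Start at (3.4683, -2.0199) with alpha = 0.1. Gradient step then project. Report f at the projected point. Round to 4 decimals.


Step 1: Compute gradient at (3.4683, -2.0199).
grad_x = 2*6*3.4683 + 9 = 50.6196
grad_y = 2*4*-2.0199 + 15 = -1.1592
Step 2: Gradient step.
x_raw = 3.4683 - 0.1*50.6196 = -1.5937
y_raw = -2.0199 - 0.1*-1.1592 = -1.904
Step 3: Project onto [-2, 5].
x_proj = clip(-1.5937) = -1.5937
y_proj = clip(-1.904) = -1.904
Step 4: Evaluate f.
f(-1.5937, -1.904) = -13.1636


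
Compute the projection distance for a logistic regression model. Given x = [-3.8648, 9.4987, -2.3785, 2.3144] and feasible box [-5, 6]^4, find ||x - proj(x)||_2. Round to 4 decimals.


Project each component onto [-5, 6].
clip(-3.8648) = -3.8648, clip(9.4987) = 6.0, clip(-2.3785) = -2.3785, clip(2.3144) = 2.3144
Projection = [-3.8648, 6.0, -2.3785, 2.3144]
Squared diffs: [0.0, 12.2409, 0.0, 0.0]
Distance = sqrt(12.2409) = 3.4987


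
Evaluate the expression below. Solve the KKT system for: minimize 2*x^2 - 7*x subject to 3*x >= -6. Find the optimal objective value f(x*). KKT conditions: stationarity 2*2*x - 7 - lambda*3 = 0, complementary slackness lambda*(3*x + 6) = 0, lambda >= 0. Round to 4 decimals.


Step 1: Try lambda = 0 (constraint inactive).
Stationarity: 2*2*x - 7 = 0
x* = 7/(2*2) = 1.75
Check constraint: 3*1.75 = 5.25 >= -6 -- satisfied.
Step 2: Compute optimal value.
f(x*) = 2*1.75^2 - 7*1.75 = -6.125


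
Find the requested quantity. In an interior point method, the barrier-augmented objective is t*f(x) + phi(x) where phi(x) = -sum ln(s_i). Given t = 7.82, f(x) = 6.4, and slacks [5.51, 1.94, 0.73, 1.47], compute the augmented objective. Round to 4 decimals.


Step 1: Compute log-barrier.
ln values: [1.7066, 0.6627, -0.3147, 0.3853]
phi = -(1.7066 + 0.6627 - 0.3147 + 0.3853) = -2.4398
Step 2: Compute augmented objective.
t*f(x) = 7.82*6.4 = 50.048
Total = 50.048 - 2.4398 = 47.6082


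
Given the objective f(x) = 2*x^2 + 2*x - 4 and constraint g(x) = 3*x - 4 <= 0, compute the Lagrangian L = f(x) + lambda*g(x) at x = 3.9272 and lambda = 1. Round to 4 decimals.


Step 1: Evaluate f(x).
f(3.9272) = 2*3.9272^2 + 2*3.9272 - 4 = 34.7002
Step 2: Evaluate g(x).
g(3.9272) = 3*3.9272 - 4 = 7.7816
Step 3: Compute Lagrangian.
L = 34.7002 + 1*7.7816 = 42.4818


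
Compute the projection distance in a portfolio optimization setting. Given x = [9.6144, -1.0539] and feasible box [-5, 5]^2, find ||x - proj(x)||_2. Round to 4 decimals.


Project each component onto [-5, 5].
clip(9.6144) = 5.0, clip(-1.0539) = -1.0539
Projection = [5.0, -1.0539]
Squared diffs: [21.2927, 0.0]
Distance = sqrt(21.2927) = 4.6144


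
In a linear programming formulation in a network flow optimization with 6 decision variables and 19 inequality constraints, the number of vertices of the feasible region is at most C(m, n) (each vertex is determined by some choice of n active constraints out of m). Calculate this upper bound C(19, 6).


Each vertex corresponds to some choice of n active constraints out of m, so the number of vertices is at most C(m, n) = m! / (n!(m-n)!).
m = 19, n = 6
Numerator: 19 * 18 * 17 * 16 * 15 * 14
Denominator: 6! = 720
C(19, 6) = 27132


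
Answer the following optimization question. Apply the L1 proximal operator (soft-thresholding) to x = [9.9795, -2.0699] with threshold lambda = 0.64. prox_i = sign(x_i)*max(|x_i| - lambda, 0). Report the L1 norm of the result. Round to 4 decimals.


Soft-thresholding with lambda = 0.64:
prox(9.9795) = sign(9.9795)*max(|9.9795| - 0.64, 0) = 9.3395
prox(-2.0699) = sign(-2.0699)*max(|-2.0699| - 0.64, 0) = -1.4299
prox(x) = [9.3395, -1.4299]
||prox(x)||_1 = 9.3395 + 1.4299 = 10.7694


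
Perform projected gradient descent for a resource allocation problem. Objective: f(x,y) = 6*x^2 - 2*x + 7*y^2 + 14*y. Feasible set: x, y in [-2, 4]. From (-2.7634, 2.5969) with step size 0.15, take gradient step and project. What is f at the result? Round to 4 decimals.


Step 1: Compute gradient at (-2.7634, 2.5969).
grad_x = 2*6*-2.7634 - 2 = -35.1608
grad_y = 2*7*2.5969 + 14 = 50.3566
Step 2: Gradient step.
x_raw = -2.7634 - 0.15*-35.1608 = 2.5107
y_raw = 2.5969 - 0.15*50.3566 = -4.9566
Step 3: Project onto [-2, 4].
x_proj = clip(2.5107) = 2.5107
y_proj = clip(-4.9566) = -2.0
Step 4: Evaluate f.
f(2.5107, -2.0) = 32.8008


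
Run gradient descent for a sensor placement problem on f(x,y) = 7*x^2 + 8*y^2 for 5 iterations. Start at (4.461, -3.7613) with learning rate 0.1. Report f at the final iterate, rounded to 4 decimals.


Gradient descent on f(x,y) = 7*x^2 + 8*y^2.
Starting point: (4.461, -3.7613), alpha = 0.1
Step 1: grad_x = 2*7*4.461 = 62.454, grad_y = 2*8*-3.7613 = -60.1808
  x_1 = 4.461 - 0.1*62.454 = -1.7844
  y_1 = -3.7613 - 0.1*-60.1808 = 2.2568
Step 2: grad_x = 2*7*-1.7844 = -24.9816, grad_y = 2*8*2.2568 = 36.1085
  x_2 = -1.7844 - 0.1*-24.9816 = 0.7138
  y_2 = 2.2568 - 0.1*36.1085 = -1.3541
Step 3: grad_x = 2*7*0.7138 = 9.9926, grad_y = 2*8*-1.3541 = -21.6651
  x_3 = 0.7138 - 0.1*9.9926 = -0.2855
  y_3 = -1.3541 - 0.1*-21.6651 = 0.8124
Step 4: grad_x = 2*7*-0.2855 = -3.9971, grad_y = 2*8*0.8124 = 12.9991
  x_4 = -0.2855 - 0.1*-3.9971 = 0.1142
  y_4 = 0.8124 - 0.1*12.9991 = -0.4875
Step 5: grad_x = 2*7*0.1142 = 1.5988, grad_y = 2*8*-0.4875 = -7.7994
  x_5 = 0.1142 - 0.1*1.5988 = -0.0457
  y_5 = -0.4875 - 0.1*-7.7994 = 0.2925
f(-0.0457, 0.2925) = 7*(-0.0457)^2 + 8*0.2925^2 = 0.699


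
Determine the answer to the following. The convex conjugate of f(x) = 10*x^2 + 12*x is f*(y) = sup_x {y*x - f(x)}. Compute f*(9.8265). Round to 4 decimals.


f*(y) = sup_x {y*x - a*x^2 - b*x} = sup_x {(y-b)*x - a*x^2}
FOC: (y - b) - 2a*x = 0 => x* = (y - b)/(2a)
x* = (9.8265 - 12)/(2*10) = -0.1087
f*(9.8265) = (y-b)^2/(4a) = (9.8265 - 12)^2/(4*10)
= 4.7241/40 = 0.1181


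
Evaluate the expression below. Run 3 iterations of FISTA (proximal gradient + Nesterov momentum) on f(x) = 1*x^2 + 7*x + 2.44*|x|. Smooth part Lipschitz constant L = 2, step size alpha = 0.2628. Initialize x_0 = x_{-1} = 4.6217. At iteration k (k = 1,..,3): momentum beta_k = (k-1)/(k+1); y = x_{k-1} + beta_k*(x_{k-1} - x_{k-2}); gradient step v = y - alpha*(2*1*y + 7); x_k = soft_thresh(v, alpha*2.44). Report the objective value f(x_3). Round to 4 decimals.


FISTA on f(x) = 1*x^2 + 7*x + 2.44*|x|
L = 2, alpha = 0.2628
Iteration 1: beta = 0.0, y = 4.6217 + 0.0*(4.6217 - 4.6217) = 4.6217
  grad(y) = 16.2434, v = y - alpha*grad = 0.3529
  prox(v) = soft_thresh(0.3529, 0.6412) = 0.0
Iteration 2: beta = 0.3333, y = 0.0 + 0.3333*(0.0 - 4.6217) = -1.5406
  grad(y) = 3.9189, v = y - alpha*grad = -2.5704
  prox(v) = soft_thresh(-2.5704, 0.6412) = -1.9292
Iteration 3: beta = 0.5, y = -1.9292 + 0.5*(-1.9292 - 0.0) = -2.8938
  grad(y) = 1.2124, v = y - alpha*grad = -3.2124
  prox(v) = soft_thresh(-3.2124, 0.6412) = -2.5712
f(x_3) = 1*(-2.5712)^2 + 7*(-2.5712) + 2.44*|-2.5712| = -5.1136


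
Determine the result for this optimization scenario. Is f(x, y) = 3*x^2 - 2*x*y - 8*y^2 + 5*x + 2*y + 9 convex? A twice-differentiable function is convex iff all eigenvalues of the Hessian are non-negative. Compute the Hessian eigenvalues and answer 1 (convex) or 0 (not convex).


The Hessian of f(x,y) = 3*x^2 - 2*x*y - 8*y^2 + 5*x + 2*y + 9 is:
H = [[6, -2], [-2, -16]]
Trace = 6 - 16 = -10
Determinant = 6*-16 - (-2)^2 = -100
Discriminant = (-10)^2 - 4*-100 = 500.0
Eigenvalues: lambda_1 = -16.1803, lambda_2 = 6.1803
The function is not convex.

0


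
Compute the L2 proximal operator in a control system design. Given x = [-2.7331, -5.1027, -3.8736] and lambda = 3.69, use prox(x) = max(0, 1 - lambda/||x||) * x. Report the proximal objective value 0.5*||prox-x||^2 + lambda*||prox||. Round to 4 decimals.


Step 1: Compute ||x||.
||x|| = 6.9651
Step 2: Compute scaling factor.
scale = max(0, 1 - 3.69/6.9651) = 0.4702
Step 3: prox(x) = [-1.2851, -2.3994, -1.8214]
||prox(x)|| = 3.2751
Step 4: Proximal objective.
0.5*||prox-x||^2 = 6.8081
lambda*||prox|| = 12.0851
Total = 18.893


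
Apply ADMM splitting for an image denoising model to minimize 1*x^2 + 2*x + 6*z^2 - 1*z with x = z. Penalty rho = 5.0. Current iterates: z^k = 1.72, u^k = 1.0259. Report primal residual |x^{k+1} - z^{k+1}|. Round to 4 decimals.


ADMM iteration with rho = 5.0, z^k = 1.72, u^k = 1.0259
Step 1: x-update.
Minimize 1*x^2 + 2*x + (5.0/2)*(x - 1.72 + 1.0259)^2
FOC: (2*1 + 5.0)*x = -2 + 5.0*(1.72 - 1.0259)
x^{k+1} = 0.2101
Step 2: z-update.
Minimize 6*z^2 - 1*z + (5.0/2)*(0.2101 - z + 1.0259)^2
FOC: (2*6 + 5.0)*z = 1 + 5.0*(0.2101 + 1.0259)
z^{k+1} = 0.4223
Step 3: u-update.
u^{k+1} = 1.0259 + 0.2101 - 0.4223 = 0.8136
Step 4: Primal residual = |0.2101 - 0.4223| = 0.2123


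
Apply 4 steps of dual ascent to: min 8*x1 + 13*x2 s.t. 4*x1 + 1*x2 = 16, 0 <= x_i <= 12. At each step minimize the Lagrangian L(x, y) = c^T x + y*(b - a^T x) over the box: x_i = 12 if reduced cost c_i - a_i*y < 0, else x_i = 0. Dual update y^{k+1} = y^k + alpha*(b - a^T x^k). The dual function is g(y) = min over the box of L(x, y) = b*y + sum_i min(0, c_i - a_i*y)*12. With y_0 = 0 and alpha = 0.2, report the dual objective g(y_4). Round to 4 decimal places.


Dual ascent for LP: min 8*x1 + 13*x2, 4*x1 + 1*x2 = 16, 0 <= x_i <= 12
Step 1: y^k = 0.0, reduced costs: (8.0, 13.0)
  x^k = (0.0, 0.0), subgradient = b - a^T x = 16.0
  y^{k+1} = 0.0 + 0.2*16.0 = 3.2
Step 2: y^k = 3.2, reduced costs: (-4.8, 9.8)
  x^k = (12.0, 0.0), subgradient = b - a^T x = -32.0
  y^{k+1} = 3.2 + 0.2*-32.0 = -3.2
Step 3: y^k = -3.2, reduced costs: (20.8, 16.2)
  x^k = (0.0, 0.0), subgradient = b - a^T x = 16.0
  y^{k+1} = -3.2 + 0.2*16.0 = 0.0
Step 4: y^k = 0.0, reduced costs: (8.0, 13.0)
  x^k = (0.0, 0.0), subgradient = b - a^T x = 16.0
  y^{k+1} = 0.0 + 0.2*16.0 = 3.2
Dual objective at y_4 = 3.2: reduced costs (-4.8, 9.8), box minimizer x = (12.0, 0.0)
g(y_4) = b*y + (c1 - a1*y)*x1 + (c2 - a2*y)*x2 = 16*3.2 + (-4.8)*12.0 + 9.8*0.0 = 51.2 - 57.6 + 0.0 = -6.4
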